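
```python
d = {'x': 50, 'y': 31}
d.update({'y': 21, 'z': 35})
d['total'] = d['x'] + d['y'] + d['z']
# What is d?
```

After line 1: d = {'x': 50, 'y': 31}
After line 2 (y overwritten, z added): d = {'x': 50, 'y': 21, 'z': 35}
After line 3 (total = 50 + 21 + 35 = 106): d = {'x': 50, 'y': 21, 'z': 35, 'total': 106}

{'x': 50, 'y': 21, 'z': 35, 'total': 106}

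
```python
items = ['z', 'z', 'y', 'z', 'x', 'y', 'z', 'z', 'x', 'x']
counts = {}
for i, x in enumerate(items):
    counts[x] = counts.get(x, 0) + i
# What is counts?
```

Initial: counts = {}, items = ['z', 'z', 'y', 'z', 'x', 'y', 'z', 'z', 'x', 'x']
i=0, x='z': counts = {'z': 0}
i=1, x='z': counts = {'z': 1}
i=2, x='y': counts = {'z': 1, 'y': 2}
i=3, x='z': counts = {'z': 4, 'y': 2}
i=4, x='x': counts = {'z': 4, 'y': 2, 'x': 4}
i=5, x='y': counts = {'z': 4, 'y': 7, 'x': 4}
i=6, x='z': counts = {'z': 10, 'y': 7, 'x': 4}
i=7, x='z': counts = {'z': 17, 'y': 7, 'x': 4}
i=8, x='x': counts = {'z': 17, 'y': 7, 'x': 12}
i=9, x='x': counts = {'z': 17, 'y': 7, 'x': 21}

{'z': 17, 'y': 7, 'x': 21}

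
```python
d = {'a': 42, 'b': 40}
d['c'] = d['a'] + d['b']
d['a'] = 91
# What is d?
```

After line 1: d = {'a': 42, 'b': 40}
After line 2 (d['c'] = 42 + 40): d = {'a': 42, 'b': 40, 'c': 82}
After line 3: d = {'a': 91, 'b': 40, 'c': 82}

{'a': 91, 'b': 40, 'c': 82}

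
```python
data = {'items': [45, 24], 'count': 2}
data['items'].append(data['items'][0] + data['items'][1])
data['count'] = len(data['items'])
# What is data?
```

After line 1: data = {'items': [45, 24], 'count': 2}
After line 2 (append 45 + 24 = 69): data = {'items': [45, 24, 69], 'count': 2}
After line 3 (count = len(items) = 3): data = {'items': [45, 24, 69], 'count': 3}

{'items': [45, 24, 69], 'count': 3}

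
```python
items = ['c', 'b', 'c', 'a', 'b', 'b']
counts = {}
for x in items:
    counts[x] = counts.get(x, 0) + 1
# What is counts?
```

Initial: counts = {}, items = ['c', 'b', 'c', 'a', 'b', 'b']
See 'c': counts = {'c': 1}
See 'b': counts = {'c': 1, 'b': 1}
See 'c': counts = {'c': 2, 'b': 1}
See 'a': counts = {'c': 2, 'b': 1, 'a': 1}
See 'b': counts = {'c': 2, 'b': 2, 'a': 1}
See 'b': counts = {'c': 2, 'b': 3, 'a': 1}

{'c': 2, 'b': 3, 'a': 1}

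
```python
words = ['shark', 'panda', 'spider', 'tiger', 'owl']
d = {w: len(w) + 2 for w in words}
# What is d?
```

{'shark': 7, 'panda': 7, 'spider': 8, 'tiger': 7, 'owl': 5}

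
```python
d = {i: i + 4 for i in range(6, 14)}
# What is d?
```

{6: 10, 7: 11, 8: 12, 9: 13, 10: 14, 11: 15, 12: 16, 13: 17}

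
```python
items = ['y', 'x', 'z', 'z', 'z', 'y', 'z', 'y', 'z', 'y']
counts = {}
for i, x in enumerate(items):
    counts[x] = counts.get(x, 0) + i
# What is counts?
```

Initial: counts = {}, items = ['y', 'x', 'z', 'z', 'z', 'y', 'z', 'y', 'z', 'y']
i=0, x='y': counts = {'y': 0}
i=1, x='x': counts = {'y': 0, 'x': 1}
i=2, x='z': counts = {'y': 0, 'x': 1, 'z': 2}
i=3, x='z': counts = {'y': 0, 'x': 1, 'z': 5}
i=4, x='z': counts = {'y': 0, 'x': 1, 'z': 9}
i=5, x='y': counts = {'y': 5, 'x': 1, 'z': 9}
i=6, x='z': counts = {'y': 5, 'x': 1, 'z': 15}
i=7, x='y': counts = {'y': 12, 'x': 1, 'z': 15}
i=8, x='z': counts = {'y': 12, 'x': 1, 'z': 23}
i=9, x='y': counts = {'y': 21, 'x': 1, 'z': 23}

{'y': 21, 'x': 1, 'z': 23}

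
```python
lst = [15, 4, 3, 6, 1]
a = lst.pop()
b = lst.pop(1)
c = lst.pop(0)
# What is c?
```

After line 1: lst = [15, 4, 3, 6, 1]
After line 2 (pop() -> a = 1): lst = [15, 4, 3, 6]
After line 3 (pop(1) -> b = 4): lst = [15, 3, 6]
After line 4 (pop(0) -> c = 15): lst = [3, 6]

15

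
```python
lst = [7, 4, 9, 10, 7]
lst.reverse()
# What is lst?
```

[7, 10, 9, 4, 7]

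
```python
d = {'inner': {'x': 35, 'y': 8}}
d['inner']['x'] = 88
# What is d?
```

After line 1: d = {'inner': {'x': 35, 'y': 8}}
After line 2 (inner x overwritten): d = {'inner': {'x': 88, 'y': 8}}

{'inner': {'x': 88, 'y': 8}}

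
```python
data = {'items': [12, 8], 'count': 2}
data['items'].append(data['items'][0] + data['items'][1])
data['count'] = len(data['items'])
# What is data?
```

After line 1: data = {'items': [12, 8], 'count': 2}
After line 2 (append 12 + 8 = 20): data = {'items': [12, 8, 20], 'count': 2}
After line 3 (count = len(items) = 3): data = {'items': [12, 8, 20], 'count': 3}

{'items': [12, 8, 20], 'count': 3}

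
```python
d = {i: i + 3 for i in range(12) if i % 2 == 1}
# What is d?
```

{1: 4, 3: 6, 5: 8, 7: 10, 9: 12, 11: 14}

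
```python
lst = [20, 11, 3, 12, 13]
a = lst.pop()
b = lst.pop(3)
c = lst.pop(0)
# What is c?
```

After line 1: lst = [20, 11, 3, 12, 13]
After line 2 (pop() -> a = 13): lst = [20, 11, 3, 12]
After line 3 (pop(3) -> b = 12): lst = [20, 11, 3]
After line 4 (pop(0) -> c = 20): lst = [11, 3]

20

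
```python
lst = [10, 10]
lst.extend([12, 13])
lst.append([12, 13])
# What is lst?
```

After line 1: lst = [10, 10]
After line 2 (extend unpacks [12, 13]): lst = [10, 10, 12, 13]
After line 3 (append adds [12, 13] as single element): lst = [10, 10, 12, 13, [12, 13]]

[10, 10, 12, 13, [12, 13]]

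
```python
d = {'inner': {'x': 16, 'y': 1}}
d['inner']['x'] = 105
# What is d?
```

After line 1: d = {'inner': {'x': 16, 'y': 1}}
After line 2 (inner x overwritten): d = {'inner': {'x': 105, 'y': 1}}

{'inner': {'x': 105, 'y': 1}}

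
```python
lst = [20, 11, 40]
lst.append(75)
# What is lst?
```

[20, 11, 40, 75]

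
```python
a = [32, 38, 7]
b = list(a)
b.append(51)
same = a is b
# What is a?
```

After line 1: a = [32, 38, 7]
After line 2 (b = list(a) is a shallow copy, new object): a = [32, 38, 7], b = [32, 38, 7]
After line 3 (append only mutates b): a = [32, 38, 7], b = [32, 38, 7, 51]
After line 4 (same = a is b; different objects -> False): same = False

[32, 38, 7]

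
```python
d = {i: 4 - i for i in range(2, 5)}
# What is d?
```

{2: 2, 3: 1, 4: 0}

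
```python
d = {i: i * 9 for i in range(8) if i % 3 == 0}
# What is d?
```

{0: 0, 3: 27, 6: 54}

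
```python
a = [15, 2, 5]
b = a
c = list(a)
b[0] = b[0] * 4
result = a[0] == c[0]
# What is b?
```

After line 1: a = [15, 2, 5]
After line 2 (b = a, alias): a = [15, 2, 5], b = [15, 2, 5]
After line 3 (c = list(a) is a copy, new object): c = [15, 2, 5]
After line 4 (b[0] = 15 * 4 = 60; mutates shared a/b): a = b = [60, 2, 5], c = [15, 2, 5]
After line 5 (a[0] = 60, c[0] = 15; result = False)

[60, 2, 5]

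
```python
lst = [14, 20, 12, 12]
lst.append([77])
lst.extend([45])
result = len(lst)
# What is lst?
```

After line 1: lst = [14, 20, 12, 12]
After line 2 (append adds [77] as single element): lst = [14, 20, 12, 12, [77]]
After line 3 (extend unpacks [45], adds 45): lst = [14, 20, 12, 12, [77], 45]
After line 4: result = len(lst) = 6

[14, 20, 12, 12, [77], 45]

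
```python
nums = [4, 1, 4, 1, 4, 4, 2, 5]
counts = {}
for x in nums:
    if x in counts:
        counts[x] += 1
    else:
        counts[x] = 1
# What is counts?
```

Initial: counts = {}, nums = [4, 1, 4, 1, 4, 4, 2, 5]
See 4: counts = {4: 1}
See 1: counts = {4: 1, 1: 1}
See 4: counts = {4: 2, 1: 1}
See 1: counts = {4: 2, 1: 2}
See 4: counts = {4: 3, 1: 2}
See 4: counts = {4: 4, 1: 2}
See 2: counts = {4: 4, 1: 2, 2: 1}
See 5: counts = {4: 4, 1: 2, 2: 1, 5: 1}

{4: 4, 1: 2, 2: 1, 5: 1}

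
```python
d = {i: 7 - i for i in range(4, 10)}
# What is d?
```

{4: 3, 5: 2, 6: 1, 7: 0, 8: -1, 9: -2}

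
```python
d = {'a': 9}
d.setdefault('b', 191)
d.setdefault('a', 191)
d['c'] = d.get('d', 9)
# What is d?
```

After line 1: d = {'a': 9}
After line 2 (setdefault adds 'b'=191): d = {'a': 9, 'b': 191}
After line 3 (setdefault 'a' no-op, already exists): d = {'a': 9, 'b': 191}
After line 4 (get('d', 9) returns default since 'd' not in d): d = {'a': 9, 'b': 191, 'c': 9}

{'a': 9, 'b': 191, 'c': 9}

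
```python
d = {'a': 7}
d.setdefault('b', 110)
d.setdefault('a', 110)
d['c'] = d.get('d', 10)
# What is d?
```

After line 1: d = {'a': 7}
After line 2 (setdefault adds 'b'=110): d = {'a': 7, 'b': 110}
After line 3 (setdefault 'a' no-op, already exists): d = {'a': 7, 'b': 110}
After line 4 (get('d', 10) returns default since 'd' not in d): d = {'a': 7, 'b': 110, 'c': 10}

{'a': 7, 'b': 110, 'c': 10}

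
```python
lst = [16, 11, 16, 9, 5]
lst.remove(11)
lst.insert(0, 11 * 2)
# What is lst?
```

After line 1: lst = [16, 11, 16, 9, 5]
After line 2 (remove first 11): lst = [16, 16, 9, 5]
After line 3 (insert 22 at index 0): lst = [22, 16, 16, 9, 5]

[22, 16, 16, 9, 5]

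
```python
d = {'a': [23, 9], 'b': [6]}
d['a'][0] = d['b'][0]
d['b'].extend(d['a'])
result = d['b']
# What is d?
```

After line 1: d = {'a': [23, 9], 'b': [6]}
After line 2 (a[0] = b[0] = 6): d = {'a': [6, 9], 'b': [6]}
After line 3 (b.extend(a) appends [6, 9]): d = {'a': [6, 9], 'b': [6, 6, 9]}
After line 4: result = d['b'] = [6, 6, 9]

{'a': [6, 9], 'b': [6, 6, 9]}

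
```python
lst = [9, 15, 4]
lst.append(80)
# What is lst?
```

[9, 15, 4, 80]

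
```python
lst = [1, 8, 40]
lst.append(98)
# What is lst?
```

[1, 8, 40, 98]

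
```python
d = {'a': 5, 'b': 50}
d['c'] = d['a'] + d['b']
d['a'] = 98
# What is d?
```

After line 1: d = {'a': 5, 'b': 50}
After line 2 (d['c'] = 5 + 50): d = {'a': 5, 'b': 50, 'c': 55}
After line 3: d = {'a': 98, 'b': 50, 'c': 55}

{'a': 98, 'b': 50, 'c': 55}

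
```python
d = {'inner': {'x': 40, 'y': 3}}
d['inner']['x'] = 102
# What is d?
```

After line 1: d = {'inner': {'x': 40, 'y': 3}}
After line 2 (inner x overwritten): d = {'inner': {'x': 102, 'y': 3}}

{'inner': {'x': 102, 'y': 3}}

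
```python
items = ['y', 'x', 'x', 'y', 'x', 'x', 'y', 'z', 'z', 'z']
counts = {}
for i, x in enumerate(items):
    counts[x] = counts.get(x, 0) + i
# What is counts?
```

Initial: counts = {}, items = ['y', 'x', 'x', 'y', 'x', 'x', 'y', 'z', 'z', 'z']
i=0, x='y': counts = {'y': 0}
i=1, x='x': counts = {'y': 0, 'x': 1}
i=2, x='x': counts = {'y': 0, 'x': 3}
i=3, x='y': counts = {'y': 3, 'x': 3}
i=4, x='x': counts = {'y': 3, 'x': 7}
i=5, x='x': counts = {'y': 3, 'x': 12}
i=6, x='y': counts = {'y': 9, 'x': 12}
i=7, x='z': counts = {'y': 9, 'x': 12, 'z': 7}
i=8, x='z': counts = {'y': 9, 'x': 12, 'z': 15}
i=9, x='z': counts = {'y': 9, 'x': 12, 'z': 24}

{'y': 9, 'x': 12, 'z': 24}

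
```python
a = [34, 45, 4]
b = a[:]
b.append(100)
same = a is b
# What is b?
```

After line 1: a = [34, 45, 4]
After line 2 (b = a[:] is a shallow copy, new object): a = [34, 45, 4], b = [34, 45, 4]
After line 3 (append only mutates b): a = [34, 45, 4], b = [34, 45, 4, 100]
After line 4 (same = a is b; different objects -> False): same = False

[34, 45, 4, 100]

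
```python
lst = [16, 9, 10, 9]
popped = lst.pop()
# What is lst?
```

[16, 9, 10]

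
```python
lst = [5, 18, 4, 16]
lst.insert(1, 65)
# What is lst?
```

[5, 65, 18, 4, 16]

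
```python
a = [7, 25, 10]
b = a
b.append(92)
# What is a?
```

After line 1: a = [7, 25, 10]
After line 2 (b = a is an alias, same object): a = [7, 25, 10], b = [7, 25, 10]
After line 3 (b.append mutates the shared list): a = [7, 25, 10, 92], b = [7, 25, 10, 92]

[7, 25, 10, 92]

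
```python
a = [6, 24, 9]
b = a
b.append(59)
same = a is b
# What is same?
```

After line 1: a = [6, 24, 9]
After line 2 (b = a is an alias, same object): a = [6, 24, 9], b = [6, 24, 9]
After line 3 (b.append mutates the shared list): a = [6, 24, 9, 59], b = [6, 24, 9, 59]
After line 4 (same = a is b; same object -> True): same = True

True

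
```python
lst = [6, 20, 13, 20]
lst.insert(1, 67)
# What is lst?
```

[6, 67, 20, 13, 20]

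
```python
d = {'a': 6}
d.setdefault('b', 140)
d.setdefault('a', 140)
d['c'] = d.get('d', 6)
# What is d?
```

After line 1: d = {'a': 6}
After line 2 (setdefault adds 'b'=140): d = {'a': 6, 'b': 140}
After line 3 (setdefault 'a' no-op, already exists): d = {'a': 6, 'b': 140}
After line 4 (get('d', 6) returns default since 'd' not in d): d = {'a': 6, 'b': 140, 'c': 6}

{'a': 6, 'b': 140, 'c': 6}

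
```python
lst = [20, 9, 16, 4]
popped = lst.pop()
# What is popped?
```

4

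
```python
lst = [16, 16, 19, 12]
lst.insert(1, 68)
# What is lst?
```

[16, 68, 16, 19, 12]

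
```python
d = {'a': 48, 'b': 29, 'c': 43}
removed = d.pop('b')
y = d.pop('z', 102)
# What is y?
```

After line 1: d = {'a': 48, 'b': 29, 'c': 43}
After line 2 (pop 'b' returns 29): d = {'a': 48, 'c': 43}, removed = 29
After line 3 (pop 'z' missing, returns default 102): d = {'a': 48, 'c': 43}, y = 102

102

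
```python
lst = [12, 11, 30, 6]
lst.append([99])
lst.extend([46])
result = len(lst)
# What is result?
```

After line 1: lst = [12, 11, 30, 6]
After line 2 (append adds [99] as single element): lst = [12, 11, 30, 6, [99]]
After line 3 (extend unpacks [46], adds 46): lst = [12, 11, 30, 6, [99], 46]
After line 4: result = len(lst) = 6

6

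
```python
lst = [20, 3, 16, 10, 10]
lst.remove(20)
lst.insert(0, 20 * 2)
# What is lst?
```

After line 1: lst = [20, 3, 16, 10, 10]
After line 2 (remove first 20): lst = [3, 16, 10, 10]
After line 3 (insert 40 at index 0): lst = [40, 3, 16, 10, 10]

[40, 3, 16, 10, 10]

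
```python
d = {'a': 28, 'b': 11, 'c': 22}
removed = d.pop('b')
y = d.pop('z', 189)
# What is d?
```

After line 1: d = {'a': 28, 'b': 11, 'c': 22}
After line 2 (pop 'b' returns 11): d = {'a': 28, 'c': 22}, removed = 11
After line 3 (pop 'z' missing, returns default 189): d = {'a': 28, 'c': 22}, y = 189

{'a': 28, 'c': 22}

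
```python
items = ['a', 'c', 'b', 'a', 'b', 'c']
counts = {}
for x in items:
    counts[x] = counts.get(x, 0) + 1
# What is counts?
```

Initial: counts = {}, items = ['a', 'c', 'b', 'a', 'b', 'c']
See 'a': counts = {'a': 1}
See 'c': counts = {'a': 1, 'c': 1}
See 'b': counts = {'a': 1, 'c': 1, 'b': 1}
See 'a': counts = {'a': 2, 'c': 1, 'b': 1}
See 'b': counts = {'a': 2, 'c': 1, 'b': 2}
See 'c': counts = {'a': 2, 'c': 2, 'b': 2}

{'a': 2, 'c': 2, 'b': 2}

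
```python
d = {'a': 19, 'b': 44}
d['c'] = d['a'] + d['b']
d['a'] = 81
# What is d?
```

After line 1: d = {'a': 19, 'b': 44}
After line 2 (d['c'] = 19 + 44): d = {'a': 19, 'b': 44, 'c': 63}
After line 3: d = {'a': 81, 'b': 44, 'c': 63}

{'a': 81, 'b': 44, 'c': 63}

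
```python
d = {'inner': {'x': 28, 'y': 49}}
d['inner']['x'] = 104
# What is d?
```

After line 1: d = {'inner': {'x': 28, 'y': 49}}
After line 2 (inner x overwritten): d = {'inner': {'x': 104, 'y': 49}}

{'inner': {'x': 104, 'y': 49}}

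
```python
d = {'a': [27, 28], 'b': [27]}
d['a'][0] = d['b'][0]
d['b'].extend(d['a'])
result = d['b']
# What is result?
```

After line 1: d = {'a': [27, 28], 'b': [27]}
After line 2 (a[0] = b[0] = 27): d = {'a': [27, 28], 'b': [27]}
After line 3 (b.extend(a) appends [27, 28]): d = {'a': [27, 28], 'b': [27, 27, 28]}
After line 4: result = d['b'] = [27, 27, 28]

[27, 27, 28]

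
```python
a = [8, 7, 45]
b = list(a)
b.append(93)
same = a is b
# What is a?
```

After line 1: a = [8, 7, 45]
After line 2 (b = list(a) is a shallow copy, new object): a = [8, 7, 45], b = [8, 7, 45]
After line 3 (append only mutates b): a = [8, 7, 45], b = [8, 7, 45, 93]
After line 4 (same = a is b; different objects -> False): same = False

[8, 7, 45]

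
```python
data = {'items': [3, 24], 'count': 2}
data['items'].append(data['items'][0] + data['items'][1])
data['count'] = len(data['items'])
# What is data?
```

After line 1: data = {'items': [3, 24], 'count': 2}
After line 2 (append 3 + 24 = 27): data = {'items': [3, 24, 27], 'count': 2}
After line 3 (count = len(items) = 3): data = {'items': [3, 24, 27], 'count': 3}

{'items': [3, 24, 27], 'count': 3}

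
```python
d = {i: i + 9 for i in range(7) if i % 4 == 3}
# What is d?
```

{3: 12}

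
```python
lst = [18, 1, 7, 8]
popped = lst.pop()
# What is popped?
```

8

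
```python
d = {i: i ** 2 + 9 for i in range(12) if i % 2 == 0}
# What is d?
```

{0: 9, 2: 13, 4: 25, 6: 45, 8: 73, 10: 109}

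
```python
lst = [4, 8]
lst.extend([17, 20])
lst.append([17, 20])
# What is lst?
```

After line 1: lst = [4, 8]
After line 2 (extend unpacks [17, 20]): lst = [4, 8, 17, 20]
After line 3 (append adds [17, 20] as single element): lst = [4, 8, 17, 20, [17, 20]]

[4, 8, 17, 20, [17, 20]]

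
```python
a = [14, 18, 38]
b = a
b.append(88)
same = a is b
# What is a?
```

After line 1: a = [14, 18, 38]
After line 2 (b = a is an alias, same object): a = [14, 18, 38], b = [14, 18, 38]
After line 3 (b.append mutates the shared list): a = [14, 18, 38, 88], b = [14, 18, 38, 88]
After line 4 (same = a is b; same object -> True): same = True

[14, 18, 38, 88]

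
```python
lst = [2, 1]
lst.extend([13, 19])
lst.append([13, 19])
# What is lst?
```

After line 1: lst = [2, 1]
After line 2 (extend unpacks [13, 19]): lst = [2, 1, 13, 19]
After line 3 (append adds [13, 19] as single element): lst = [2, 1, 13, 19, [13, 19]]

[2, 1, 13, 19, [13, 19]]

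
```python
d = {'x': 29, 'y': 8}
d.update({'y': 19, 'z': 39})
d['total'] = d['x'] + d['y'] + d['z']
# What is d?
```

After line 1: d = {'x': 29, 'y': 8}
After line 2 (y overwritten, z added): d = {'x': 29, 'y': 19, 'z': 39}
After line 3 (total = 29 + 19 + 39 = 87): d = {'x': 29, 'y': 19, 'z': 39, 'total': 87}

{'x': 29, 'y': 19, 'z': 39, 'total': 87}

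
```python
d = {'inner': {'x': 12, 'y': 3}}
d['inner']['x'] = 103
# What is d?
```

After line 1: d = {'inner': {'x': 12, 'y': 3}}
After line 2 (inner x overwritten): d = {'inner': {'x': 103, 'y': 3}}

{'inner': {'x': 103, 'y': 3}}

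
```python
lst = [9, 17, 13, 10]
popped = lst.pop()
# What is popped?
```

10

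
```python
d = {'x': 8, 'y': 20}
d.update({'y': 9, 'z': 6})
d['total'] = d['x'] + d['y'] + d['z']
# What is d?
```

After line 1: d = {'x': 8, 'y': 20}
After line 2 (y overwritten, z added): d = {'x': 8, 'y': 9, 'z': 6}
After line 3 (total = 8 + 9 + 6 = 23): d = {'x': 8, 'y': 9, 'z': 6, 'total': 23}

{'x': 8, 'y': 9, 'z': 6, 'total': 23}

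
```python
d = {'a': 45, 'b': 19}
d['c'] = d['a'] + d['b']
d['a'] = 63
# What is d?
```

After line 1: d = {'a': 45, 'b': 19}
After line 2 (d['c'] = 45 + 19): d = {'a': 45, 'b': 19, 'c': 64}
After line 3: d = {'a': 63, 'b': 19, 'c': 64}

{'a': 63, 'b': 19, 'c': 64}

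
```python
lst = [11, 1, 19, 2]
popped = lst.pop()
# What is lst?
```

[11, 1, 19]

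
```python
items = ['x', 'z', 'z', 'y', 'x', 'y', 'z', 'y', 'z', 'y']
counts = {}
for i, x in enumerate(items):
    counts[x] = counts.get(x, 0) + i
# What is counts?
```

Initial: counts = {}, items = ['x', 'z', 'z', 'y', 'x', 'y', 'z', 'y', 'z', 'y']
i=0, x='x': counts = {'x': 0}
i=1, x='z': counts = {'x': 0, 'z': 1}
i=2, x='z': counts = {'x': 0, 'z': 3}
i=3, x='y': counts = {'x': 0, 'z': 3, 'y': 3}
i=4, x='x': counts = {'x': 4, 'z': 3, 'y': 3}
i=5, x='y': counts = {'x': 4, 'z': 3, 'y': 8}
i=6, x='z': counts = {'x': 4, 'z': 9, 'y': 8}
i=7, x='y': counts = {'x': 4, 'z': 9, 'y': 15}
i=8, x='z': counts = {'x': 4, 'z': 17, 'y': 15}
i=9, x='y': counts = {'x': 4, 'z': 17, 'y': 24}

{'x': 4, 'z': 17, 'y': 24}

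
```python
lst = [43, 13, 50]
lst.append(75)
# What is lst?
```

[43, 13, 50, 75]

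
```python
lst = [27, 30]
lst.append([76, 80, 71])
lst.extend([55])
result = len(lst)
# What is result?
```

After line 1: lst = [27, 30]
After line 2 (append adds [76, 80, 71] as single element): lst = [27, 30, [76, 80, 71]]
After line 3 (extend unpacks [55], adds 55): lst = [27, 30, [76, 80, 71], 55]
After line 4: result = len(lst) = 4

4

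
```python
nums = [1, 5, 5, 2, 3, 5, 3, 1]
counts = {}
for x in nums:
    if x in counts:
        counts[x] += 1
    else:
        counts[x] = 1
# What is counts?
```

Initial: counts = {}, nums = [1, 5, 5, 2, 3, 5, 3, 1]
See 1: counts = {1: 1}
See 5: counts = {1: 1, 5: 1}
See 5: counts = {1: 1, 5: 2}
See 2: counts = {1: 1, 5: 2, 2: 1}
See 3: counts = {1: 1, 5: 2, 2: 1, 3: 1}
See 5: counts = {1: 1, 5: 3, 2: 1, 3: 1}
See 3: counts = {1: 1, 5: 3, 2: 1, 3: 2}
See 1: counts = {1: 2, 5: 3, 2: 1, 3: 2}

{1: 2, 5: 3, 2: 1, 3: 2}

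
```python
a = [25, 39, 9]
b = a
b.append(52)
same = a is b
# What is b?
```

After line 1: a = [25, 39, 9]
After line 2 (b = a is an alias, same object): a = [25, 39, 9], b = [25, 39, 9]
After line 3 (b.append mutates the shared list): a = [25, 39, 9, 52], b = [25, 39, 9, 52]
After line 4 (same = a is b; same object -> True): same = True

[25, 39, 9, 52]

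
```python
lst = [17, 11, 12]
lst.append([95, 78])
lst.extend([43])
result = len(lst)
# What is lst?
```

After line 1: lst = [17, 11, 12]
After line 2 (append adds [95, 78] as single element): lst = [17, 11, 12, [95, 78]]
After line 3 (extend unpacks [43], adds 43): lst = [17, 11, 12, [95, 78], 43]
After line 4: result = len(lst) = 5

[17, 11, 12, [95, 78], 43]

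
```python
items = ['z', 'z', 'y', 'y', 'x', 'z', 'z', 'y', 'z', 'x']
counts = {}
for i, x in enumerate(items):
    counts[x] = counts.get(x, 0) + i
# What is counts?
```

Initial: counts = {}, items = ['z', 'z', 'y', 'y', 'x', 'z', 'z', 'y', 'z', 'x']
i=0, x='z': counts = {'z': 0}
i=1, x='z': counts = {'z': 1}
i=2, x='y': counts = {'z': 1, 'y': 2}
i=3, x='y': counts = {'z': 1, 'y': 5}
i=4, x='x': counts = {'z': 1, 'y': 5, 'x': 4}
i=5, x='z': counts = {'z': 6, 'y': 5, 'x': 4}
i=6, x='z': counts = {'z': 12, 'y': 5, 'x': 4}
i=7, x='y': counts = {'z': 12, 'y': 12, 'x': 4}
i=8, x='z': counts = {'z': 20, 'y': 12, 'x': 4}
i=9, x='x': counts = {'z': 20, 'y': 12, 'x': 13}

{'z': 20, 'y': 12, 'x': 13}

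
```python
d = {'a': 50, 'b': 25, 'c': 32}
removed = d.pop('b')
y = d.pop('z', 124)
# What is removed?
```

After line 1: d = {'a': 50, 'b': 25, 'c': 32}
After line 2 (pop 'b' returns 25): d = {'a': 50, 'c': 32}, removed = 25
After line 3 (pop 'z' missing, returns default 124): d = {'a': 50, 'c': 32}, y = 124

25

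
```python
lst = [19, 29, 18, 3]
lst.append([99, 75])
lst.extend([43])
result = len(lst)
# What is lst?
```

After line 1: lst = [19, 29, 18, 3]
After line 2 (append adds [99, 75] as single element): lst = [19, 29, 18, 3, [99, 75]]
After line 3 (extend unpacks [43], adds 43): lst = [19, 29, 18, 3, [99, 75], 43]
After line 4: result = len(lst) = 6

[19, 29, 18, 3, [99, 75], 43]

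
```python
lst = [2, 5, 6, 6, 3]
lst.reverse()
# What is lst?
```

[3, 6, 6, 5, 2]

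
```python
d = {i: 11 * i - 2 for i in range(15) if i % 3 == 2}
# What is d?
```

{2: 20, 5: 53, 8: 86, 11: 119, 14: 152}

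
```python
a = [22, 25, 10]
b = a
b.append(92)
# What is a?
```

After line 1: a = [22, 25, 10]
After line 2 (b = a is an alias, same object): a = [22, 25, 10], b = [22, 25, 10]
After line 3 (b.append mutates the shared list): a = [22, 25, 10, 92], b = [22, 25, 10, 92]

[22, 25, 10, 92]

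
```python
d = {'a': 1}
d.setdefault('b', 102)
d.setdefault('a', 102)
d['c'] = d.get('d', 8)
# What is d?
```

After line 1: d = {'a': 1}
After line 2 (setdefault adds 'b'=102): d = {'a': 1, 'b': 102}
After line 3 (setdefault 'a' no-op, already exists): d = {'a': 1, 'b': 102}
After line 4 (get('d', 8) returns default since 'd' not in d): d = {'a': 1, 'b': 102, 'c': 8}

{'a': 1, 'b': 102, 'c': 8}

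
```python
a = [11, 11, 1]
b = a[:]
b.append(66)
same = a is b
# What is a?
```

After line 1: a = [11, 11, 1]
After line 2 (b = a[:] is a shallow copy, new object): a = [11, 11, 1], b = [11, 11, 1]
After line 3 (append only mutates b): a = [11, 11, 1], b = [11, 11, 1, 66]
After line 4 (same = a is b; different objects -> False): same = False

[11, 11, 1]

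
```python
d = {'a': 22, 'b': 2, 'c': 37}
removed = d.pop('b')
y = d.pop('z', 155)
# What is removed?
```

After line 1: d = {'a': 22, 'b': 2, 'c': 37}
After line 2 (pop 'b' returns 2): d = {'a': 22, 'c': 37}, removed = 2
After line 3 (pop 'z' missing, returns default 155): d = {'a': 22, 'c': 37}, y = 155

2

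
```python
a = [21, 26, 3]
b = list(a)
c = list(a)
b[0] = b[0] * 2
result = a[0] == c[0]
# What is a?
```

After line 1: a = [21, 26, 3]
After line 2 (b = list(a), copy): a = [21, 26, 3], b = [21, 26, 3]
After line 3 (c = list(a) is a copy, new object): c = [21, 26, 3]
After line 4 (b[0] = 21 * 2 = 42; only b mutates (copy)): a = [21, 26, 3], b = [42, 26, 3], c = [21, 26, 3]
After line 5 (a[0] = 21, c[0] = 21; result = True)

[21, 26, 3]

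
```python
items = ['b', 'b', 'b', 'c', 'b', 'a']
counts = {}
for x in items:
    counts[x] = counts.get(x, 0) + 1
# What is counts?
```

Initial: counts = {}, items = ['b', 'b', 'b', 'c', 'b', 'a']
See 'b': counts = {'b': 1}
See 'b': counts = {'b': 2}
See 'b': counts = {'b': 3}
See 'c': counts = {'b': 3, 'c': 1}
See 'b': counts = {'b': 4, 'c': 1}
See 'a': counts = {'b': 4, 'c': 1, 'a': 1}

{'b': 4, 'c': 1, 'a': 1}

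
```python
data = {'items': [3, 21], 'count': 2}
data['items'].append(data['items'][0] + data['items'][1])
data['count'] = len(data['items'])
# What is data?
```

After line 1: data = {'items': [3, 21], 'count': 2}
After line 2 (append 3 + 21 = 24): data = {'items': [3, 21, 24], 'count': 2}
After line 3 (count = len(items) = 3): data = {'items': [3, 21, 24], 'count': 3}

{'items': [3, 21, 24], 'count': 3}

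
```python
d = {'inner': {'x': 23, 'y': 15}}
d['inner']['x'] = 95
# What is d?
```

After line 1: d = {'inner': {'x': 23, 'y': 15}}
After line 2 (inner x overwritten): d = {'inner': {'x': 95, 'y': 15}}

{'inner': {'x': 95, 'y': 15}}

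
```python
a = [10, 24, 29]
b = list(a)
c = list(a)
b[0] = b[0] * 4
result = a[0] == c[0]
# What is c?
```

After line 1: a = [10, 24, 29]
After line 2 (b = list(a), copy): a = [10, 24, 29], b = [10, 24, 29]
After line 3 (c = list(a) is a copy, new object): c = [10, 24, 29]
After line 4 (b[0] = 10 * 4 = 40; only b mutates (copy)): a = [10, 24, 29], b = [40, 24, 29], c = [10, 24, 29]
After line 5 (a[0] = 10, c[0] = 10; result = True)

[10, 24, 29]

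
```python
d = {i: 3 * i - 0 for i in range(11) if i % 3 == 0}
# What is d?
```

{0: 0, 3: 9, 6: 18, 9: 27}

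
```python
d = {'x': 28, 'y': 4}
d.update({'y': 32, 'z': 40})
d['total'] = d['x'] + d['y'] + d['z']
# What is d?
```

After line 1: d = {'x': 28, 'y': 4}
After line 2 (y overwritten, z added): d = {'x': 28, 'y': 32, 'z': 40}
After line 3 (total = 28 + 32 + 40 = 100): d = {'x': 28, 'y': 32, 'z': 40, 'total': 100}

{'x': 28, 'y': 32, 'z': 40, 'total': 100}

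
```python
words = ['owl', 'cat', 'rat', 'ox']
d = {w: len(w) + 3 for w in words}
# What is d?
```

{'owl': 6, 'cat': 6, 'rat': 6, 'ox': 5}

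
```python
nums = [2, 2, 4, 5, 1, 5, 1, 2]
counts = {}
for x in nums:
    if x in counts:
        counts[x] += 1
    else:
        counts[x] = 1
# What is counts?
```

Initial: counts = {}, nums = [2, 2, 4, 5, 1, 5, 1, 2]
See 2: counts = {2: 1}
See 2: counts = {2: 2}
See 4: counts = {2: 2, 4: 1}
See 5: counts = {2: 2, 4: 1, 5: 1}
See 1: counts = {2: 2, 4: 1, 5: 1, 1: 1}
See 5: counts = {2: 2, 4: 1, 5: 2, 1: 1}
See 1: counts = {2: 2, 4: 1, 5: 2, 1: 2}
See 2: counts = {2: 3, 4: 1, 5: 2, 1: 2}

{2: 3, 4: 1, 5: 2, 1: 2}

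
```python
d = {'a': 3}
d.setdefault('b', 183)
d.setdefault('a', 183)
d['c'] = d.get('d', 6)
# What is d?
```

After line 1: d = {'a': 3}
After line 2 (setdefault adds 'b'=183): d = {'a': 3, 'b': 183}
After line 3 (setdefault 'a' no-op, already exists): d = {'a': 3, 'b': 183}
After line 4 (get('d', 6) returns default since 'd' not in d): d = {'a': 3, 'b': 183, 'c': 6}

{'a': 3, 'b': 183, 'c': 6}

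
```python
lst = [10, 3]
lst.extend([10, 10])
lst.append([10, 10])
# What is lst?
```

After line 1: lst = [10, 3]
After line 2 (extend unpacks [10, 10]): lst = [10, 3, 10, 10]
After line 3 (append adds [10, 10] as single element): lst = [10, 3, 10, 10, [10, 10]]

[10, 3, 10, 10, [10, 10]]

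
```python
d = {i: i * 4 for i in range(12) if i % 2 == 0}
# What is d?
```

{0: 0, 2: 8, 4: 16, 6: 24, 8: 32, 10: 40}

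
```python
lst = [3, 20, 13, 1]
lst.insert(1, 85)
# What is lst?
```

[3, 85, 20, 13, 1]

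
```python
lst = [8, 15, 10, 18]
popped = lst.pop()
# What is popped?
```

18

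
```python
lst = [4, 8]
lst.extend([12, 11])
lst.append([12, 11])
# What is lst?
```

After line 1: lst = [4, 8]
After line 2 (extend unpacks [12, 11]): lst = [4, 8, 12, 11]
After line 3 (append adds [12, 11] as single element): lst = [4, 8, 12, 11, [12, 11]]

[4, 8, 12, 11, [12, 11]]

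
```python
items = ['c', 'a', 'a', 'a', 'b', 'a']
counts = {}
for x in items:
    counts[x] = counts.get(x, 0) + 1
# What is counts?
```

Initial: counts = {}, items = ['c', 'a', 'a', 'a', 'b', 'a']
See 'c': counts = {'c': 1}
See 'a': counts = {'c': 1, 'a': 1}
See 'a': counts = {'c': 1, 'a': 2}
See 'a': counts = {'c': 1, 'a': 3}
See 'b': counts = {'c': 1, 'a': 3, 'b': 1}
See 'a': counts = {'c': 1, 'a': 4, 'b': 1}

{'c': 1, 'a': 4, 'b': 1}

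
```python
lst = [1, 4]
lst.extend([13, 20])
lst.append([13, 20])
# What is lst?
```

After line 1: lst = [1, 4]
After line 2 (extend unpacks [13, 20]): lst = [1, 4, 13, 20]
After line 3 (append adds [13, 20] as single element): lst = [1, 4, 13, 20, [13, 20]]

[1, 4, 13, 20, [13, 20]]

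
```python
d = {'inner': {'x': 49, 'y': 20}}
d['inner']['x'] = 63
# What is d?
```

After line 1: d = {'inner': {'x': 49, 'y': 20}}
After line 2 (inner x overwritten): d = {'inner': {'x': 63, 'y': 20}}

{'inner': {'x': 63, 'y': 20}}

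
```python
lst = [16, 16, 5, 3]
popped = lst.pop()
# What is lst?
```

[16, 16, 5]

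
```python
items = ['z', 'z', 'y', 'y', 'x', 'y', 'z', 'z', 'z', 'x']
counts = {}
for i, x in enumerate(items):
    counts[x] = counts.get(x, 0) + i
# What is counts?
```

Initial: counts = {}, items = ['z', 'z', 'y', 'y', 'x', 'y', 'z', 'z', 'z', 'x']
i=0, x='z': counts = {'z': 0}
i=1, x='z': counts = {'z': 1}
i=2, x='y': counts = {'z': 1, 'y': 2}
i=3, x='y': counts = {'z': 1, 'y': 5}
i=4, x='x': counts = {'z': 1, 'y': 5, 'x': 4}
i=5, x='y': counts = {'z': 1, 'y': 10, 'x': 4}
i=6, x='z': counts = {'z': 7, 'y': 10, 'x': 4}
i=7, x='z': counts = {'z': 14, 'y': 10, 'x': 4}
i=8, x='z': counts = {'z': 22, 'y': 10, 'x': 4}
i=9, x='x': counts = {'z': 22, 'y': 10, 'x': 13}

{'z': 22, 'y': 10, 'x': 13}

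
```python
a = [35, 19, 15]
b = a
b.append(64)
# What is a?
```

After line 1: a = [35, 19, 15]
After line 2 (b = a is an alias, same object): a = [35, 19, 15], b = [35, 19, 15]
After line 3 (b.append mutates the shared list): a = [35, 19, 15, 64], b = [35, 19, 15, 64]

[35, 19, 15, 64]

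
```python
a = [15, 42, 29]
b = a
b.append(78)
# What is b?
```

After line 1: a = [15, 42, 29]
After line 2 (b = a is an alias, same object): a = [15, 42, 29], b = [15, 42, 29]
After line 3 (b.append mutates the shared list): a = [15, 42, 29, 78], b = [15, 42, 29, 78]

[15, 42, 29, 78]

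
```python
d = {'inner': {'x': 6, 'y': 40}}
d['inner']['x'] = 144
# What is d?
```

After line 1: d = {'inner': {'x': 6, 'y': 40}}
After line 2 (inner x overwritten): d = {'inner': {'x': 144, 'y': 40}}

{'inner': {'x': 144, 'y': 40}}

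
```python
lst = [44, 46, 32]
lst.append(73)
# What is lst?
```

[44, 46, 32, 73]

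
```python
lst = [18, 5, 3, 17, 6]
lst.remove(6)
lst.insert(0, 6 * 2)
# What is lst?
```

After line 1: lst = [18, 5, 3, 17, 6]
After line 2 (remove first 6): lst = [18, 5, 3, 17]
After line 3 (insert 12 at index 0): lst = [12, 18, 5, 3, 17]

[12, 18, 5, 3, 17]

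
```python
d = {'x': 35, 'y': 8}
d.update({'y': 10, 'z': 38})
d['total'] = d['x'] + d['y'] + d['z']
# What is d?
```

After line 1: d = {'x': 35, 'y': 8}
After line 2 (y overwritten, z added): d = {'x': 35, 'y': 10, 'z': 38}
After line 3 (total = 35 + 10 + 38 = 83): d = {'x': 35, 'y': 10, 'z': 38, 'total': 83}

{'x': 35, 'y': 10, 'z': 38, 'total': 83}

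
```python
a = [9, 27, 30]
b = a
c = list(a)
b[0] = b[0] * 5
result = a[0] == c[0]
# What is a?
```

After line 1: a = [9, 27, 30]
After line 2 (b = a, alias): a = [9, 27, 30], b = [9, 27, 30]
After line 3 (c = list(a) is a copy, new object): c = [9, 27, 30]
After line 4 (b[0] = 9 * 5 = 45; mutates shared a/b): a = b = [45, 27, 30], c = [9, 27, 30]
After line 5 (a[0] = 45, c[0] = 9; result = False)

[45, 27, 30]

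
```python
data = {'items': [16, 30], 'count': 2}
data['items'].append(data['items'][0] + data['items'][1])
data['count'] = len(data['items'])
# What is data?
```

After line 1: data = {'items': [16, 30], 'count': 2}
After line 2 (append 16 + 30 = 46): data = {'items': [16, 30, 46], 'count': 2}
After line 3 (count = len(items) = 3): data = {'items': [16, 30, 46], 'count': 3}

{'items': [16, 30, 46], 'count': 3}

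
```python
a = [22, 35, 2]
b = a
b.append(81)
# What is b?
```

After line 1: a = [22, 35, 2]
After line 2 (b = a is an alias, same object): a = [22, 35, 2], b = [22, 35, 2]
After line 3 (b.append mutates the shared list): a = [22, 35, 2, 81], b = [22, 35, 2, 81]

[22, 35, 2, 81]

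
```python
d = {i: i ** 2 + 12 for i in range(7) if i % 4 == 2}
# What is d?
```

{2: 16, 6: 48}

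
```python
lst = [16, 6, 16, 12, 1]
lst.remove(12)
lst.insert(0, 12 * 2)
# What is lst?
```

After line 1: lst = [16, 6, 16, 12, 1]
After line 2 (remove first 12): lst = [16, 6, 16, 1]
After line 3 (insert 24 at index 0): lst = [24, 16, 6, 16, 1]

[24, 16, 6, 16, 1]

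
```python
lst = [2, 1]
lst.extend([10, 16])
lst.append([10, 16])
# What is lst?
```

After line 1: lst = [2, 1]
After line 2 (extend unpacks [10, 16]): lst = [2, 1, 10, 16]
After line 3 (append adds [10, 16] as single element): lst = [2, 1, 10, 16, [10, 16]]

[2, 1, 10, 16, [10, 16]]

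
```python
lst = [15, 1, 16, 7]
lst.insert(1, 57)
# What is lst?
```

[15, 57, 1, 16, 7]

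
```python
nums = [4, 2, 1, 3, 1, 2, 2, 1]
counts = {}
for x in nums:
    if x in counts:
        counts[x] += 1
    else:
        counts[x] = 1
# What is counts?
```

Initial: counts = {}, nums = [4, 2, 1, 3, 1, 2, 2, 1]
See 4: counts = {4: 1}
See 2: counts = {4: 1, 2: 1}
See 1: counts = {4: 1, 2: 1, 1: 1}
See 3: counts = {4: 1, 2: 1, 1: 1, 3: 1}
See 1: counts = {4: 1, 2: 1, 1: 2, 3: 1}
See 2: counts = {4: 1, 2: 2, 1: 2, 3: 1}
See 2: counts = {4: 1, 2: 3, 1: 2, 3: 1}
See 1: counts = {4: 1, 2: 3, 1: 3, 3: 1}

{4: 1, 2: 3, 1: 3, 3: 1}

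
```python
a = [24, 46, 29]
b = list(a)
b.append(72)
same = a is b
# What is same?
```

After line 1: a = [24, 46, 29]
After line 2 (b = list(a) is a shallow copy, new object): a = [24, 46, 29], b = [24, 46, 29]
After line 3 (append only mutates b): a = [24, 46, 29], b = [24, 46, 29, 72]
After line 4 (same = a is b; different objects -> False): same = False

False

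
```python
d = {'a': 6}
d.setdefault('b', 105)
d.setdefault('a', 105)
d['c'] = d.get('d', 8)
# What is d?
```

After line 1: d = {'a': 6}
After line 2 (setdefault adds 'b'=105): d = {'a': 6, 'b': 105}
After line 3 (setdefault 'a' no-op, already exists): d = {'a': 6, 'b': 105}
After line 4 (get('d', 8) returns default since 'd' not in d): d = {'a': 6, 'b': 105, 'c': 8}

{'a': 6, 'b': 105, 'c': 8}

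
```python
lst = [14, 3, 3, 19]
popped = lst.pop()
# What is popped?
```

19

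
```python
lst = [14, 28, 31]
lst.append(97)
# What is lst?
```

[14, 28, 31, 97]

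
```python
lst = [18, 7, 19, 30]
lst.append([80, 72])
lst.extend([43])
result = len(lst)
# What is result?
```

After line 1: lst = [18, 7, 19, 30]
After line 2 (append adds [80, 72] as single element): lst = [18, 7, 19, 30, [80, 72]]
After line 3 (extend unpacks [43], adds 43): lst = [18, 7, 19, 30, [80, 72], 43]
After line 4: result = len(lst) = 6

6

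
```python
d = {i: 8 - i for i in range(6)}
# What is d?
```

{0: 8, 1: 7, 2: 6, 3: 5, 4: 4, 5: 3}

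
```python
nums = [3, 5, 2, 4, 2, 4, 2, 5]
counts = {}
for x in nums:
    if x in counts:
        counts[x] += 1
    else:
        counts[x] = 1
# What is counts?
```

Initial: counts = {}, nums = [3, 5, 2, 4, 2, 4, 2, 5]
See 3: counts = {3: 1}
See 5: counts = {3: 1, 5: 1}
See 2: counts = {3: 1, 5: 1, 2: 1}
See 4: counts = {3: 1, 5: 1, 2: 1, 4: 1}
See 2: counts = {3: 1, 5: 1, 2: 2, 4: 1}
See 4: counts = {3: 1, 5: 1, 2: 2, 4: 2}
See 2: counts = {3: 1, 5: 1, 2: 3, 4: 2}
See 5: counts = {3: 1, 5: 2, 2: 3, 4: 2}

{3: 1, 5: 2, 2: 3, 4: 2}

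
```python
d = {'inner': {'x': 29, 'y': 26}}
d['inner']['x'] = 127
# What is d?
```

After line 1: d = {'inner': {'x': 29, 'y': 26}}
After line 2 (inner x overwritten): d = {'inner': {'x': 127, 'y': 26}}

{'inner': {'x': 127, 'y': 26}}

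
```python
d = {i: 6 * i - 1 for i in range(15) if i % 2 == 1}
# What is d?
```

{1: 5, 3: 17, 5: 29, 7: 41, 9: 53, 11: 65, 13: 77}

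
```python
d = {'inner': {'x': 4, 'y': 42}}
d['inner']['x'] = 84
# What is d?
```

After line 1: d = {'inner': {'x': 4, 'y': 42}}
After line 2 (inner x overwritten): d = {'inner': {'x': 84, 'y': 42}}

{'inner': {'x': 84, 'y': 42}}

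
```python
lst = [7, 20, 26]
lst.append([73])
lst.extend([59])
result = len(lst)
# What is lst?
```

After line 1: lst = [7, 20, 26]
After line 2 (append adds [73] as single element): lst = [7, 20, 26, [73]]
After line 3 (extend unpacks [59], adds 59): lst = [7, 20, 26, [73], 59]
After line 4: result = len(lst) = 5

[7, 20, 26, [73], 59]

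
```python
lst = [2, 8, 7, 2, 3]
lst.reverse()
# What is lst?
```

[3, 2, 7, 8, 2]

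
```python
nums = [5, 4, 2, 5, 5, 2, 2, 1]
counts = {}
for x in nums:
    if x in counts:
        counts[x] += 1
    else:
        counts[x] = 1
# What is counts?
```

Initial: counts = {}, nums = [5, 4, 2, 5, 5, 2, 2, 1]
See 5: counts = {5: 1}
See 4: counts = {5: 1, 4: 1}
See 2: counts = {5: 1, 4: 1, 2: 1}
See 5: counts = {5: 2, 4: 1, 2: 1}
See 5: counts = {5: 3, 4: 1, 2: 1}
See 2: counts = {5: 3, 4: 1, 2: 2}
See 2: counts = {5: 3, 4: 1, 2: 3}
See 1: counts = {5: 3, 4: 1, 2: 3, 1: 1}

{5: 3, 4: 1, 2: 3, 1: 1}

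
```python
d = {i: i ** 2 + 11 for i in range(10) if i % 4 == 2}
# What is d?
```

{2: 15, 6: 47}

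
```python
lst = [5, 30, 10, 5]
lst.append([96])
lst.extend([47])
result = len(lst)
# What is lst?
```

After line 1: lst = [5, 30, 10, 5]
After line 2 (append adds [96] as single element): lst = [5, 30, 10, 5, [96]]
After line 3 (extend unpacks [47], adds 47): lst = [5, 30, 10, 5, [96], 47]
After line 4: result = len(lst) = 6

[5, 30, 10, 5, [96], 47]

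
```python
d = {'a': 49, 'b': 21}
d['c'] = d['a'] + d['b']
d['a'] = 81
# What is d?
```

After line 1: d = {'a': 49, 'b': 21}
After line 2 (d['c'] = 49 + 21): d = {'a': 49, 'b': 21, 'c': 70}
After line 3: d = {'a': 81, 'b': 21, 'c': 70}

{'a': 81, 'b': 21, 'c': 70}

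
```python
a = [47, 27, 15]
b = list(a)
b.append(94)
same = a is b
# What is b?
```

After line 1: a = [47, 27, 15]
After line 2 (b = list(a) is a shallow copy, new object): a = [47, 27, 15], b = [47, 27, 15]
After line 3 (append only mutates b): a = [47, 27, 15], b = [47, 27, 15, 94]
After line 4 (same = a is b; different objects -> False): same = False

[47, 27, 15, 94]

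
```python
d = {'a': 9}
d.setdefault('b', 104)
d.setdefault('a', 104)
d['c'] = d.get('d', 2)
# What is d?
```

After line 1: d = {'a': 9}
After line 2 (setdefault adds 'b'=104): d = {'a': 9, 'b': 104}
After line 3 (setdefault 'a' no-op, already exists): d = {'a': 9, 'b': 104}
After line 4 (get('d', 2) returns default since 'd' not in d): d = {'a': 9, 'b': 104, 'c': 2}

{'a': 9, 'b': 104, 'c': 2}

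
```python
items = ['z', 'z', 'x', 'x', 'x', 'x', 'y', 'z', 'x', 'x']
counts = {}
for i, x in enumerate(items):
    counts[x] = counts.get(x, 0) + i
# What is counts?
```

Initial: counts = {}, items = ['z', 'z', 'x', 'x', 'x', 'x', 'y', 'z', 'x', 'x']
i=0, x='z': counts = {'z': 0}
i=1, x='z': counts = {'z': 1}
i=2, x='x': counts = {'z': 1, 'x': 2}
i=3, x='x': counts = {'z': 1, 'x': 5}
i=4, x='x': counts = {'z': 1, 'x': 9}
i=5, x='x': counts = {'z': 1, 'x': 14}
i=6, x='y': counts = {'z': 1, 'x': 14, 'y': 6}
i=7, x='z': counts = {'z': 8, 'x': 14, 'y': 6}
i=8, x='x': counts = {'z': 8, 'x': 22, 'y': 6}
i=9, x='x': counts = {'z': 8, 'x': 31, 'y': 6}

{'z': 8, 'x': 31, 'y': 6}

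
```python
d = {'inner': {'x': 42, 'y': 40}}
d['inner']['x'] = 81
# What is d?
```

After line 1: d = {'inner': {'x': 42, 'y': 40}}
After line 2 (inner x overwritten): d = {'inner': {'x': 81, 'y': 40}}

{'inner': {'x': 81, 'y': 40}}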